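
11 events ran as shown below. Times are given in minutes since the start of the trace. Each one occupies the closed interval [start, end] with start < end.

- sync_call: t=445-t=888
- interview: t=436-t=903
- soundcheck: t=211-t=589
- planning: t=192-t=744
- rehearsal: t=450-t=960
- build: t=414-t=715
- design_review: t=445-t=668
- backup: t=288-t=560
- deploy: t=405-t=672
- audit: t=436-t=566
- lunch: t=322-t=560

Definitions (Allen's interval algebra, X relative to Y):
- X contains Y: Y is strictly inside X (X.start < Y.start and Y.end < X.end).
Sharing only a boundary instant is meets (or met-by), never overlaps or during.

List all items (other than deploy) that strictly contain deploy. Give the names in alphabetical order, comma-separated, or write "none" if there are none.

planning

Target deploy = [t=405, t=672].
audit [t=436, t=566] → during → no.
backup [t=288, t=560] → overlaps → no.
build [t=414, t=715] → overlapped-by → no.
design_review [t=445, t=668] → during → no.
interview [t=436, t=903] → overlapped-by → no.
lunch [t=322, t=560] → overlaps → no.
planning [t=192, t=744] → contains → yes.
rehearsal [t=450, t=960] → overlapped-by → no.
soundcheck [t=211, t=589] → overlaps → no.
sync_call [t=445, t=888] → overlapped-by → no.
Result: planning.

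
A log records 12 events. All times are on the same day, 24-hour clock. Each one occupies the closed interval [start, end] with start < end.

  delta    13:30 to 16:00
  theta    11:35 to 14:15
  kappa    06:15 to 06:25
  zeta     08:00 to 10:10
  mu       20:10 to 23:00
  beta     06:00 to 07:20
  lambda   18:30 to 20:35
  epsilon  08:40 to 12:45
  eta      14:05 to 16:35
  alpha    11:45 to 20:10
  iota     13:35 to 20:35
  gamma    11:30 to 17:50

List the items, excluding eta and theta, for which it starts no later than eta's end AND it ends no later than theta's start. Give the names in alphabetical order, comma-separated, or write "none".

Conditions: its start is no later than eta's end (X.start <= 16:35) AND its end is no later than theta's start (X.end <= 11:35).
alpha: start 11:45 <= 16:35? ✓; end 20:10 <= 11:35? ✗ → no.
beta: start 06:00 <= 16:35? ✓; end 07:20 <= 11:35? ✓ → yes.
delta: start 13:30 <= 16:35? ✓; end 16:00 <= 11:35? ✗ → no.
epsilon: start 08:40 <= 16:35? ✓; end 12:45 <= 11:35? ✗ → no.
gamma: start 11:30 <= 16:35? ✓; end 17:50 <= 11:35? ✗ → no.
iota: start 13:35 <= 16:35? ✓; end 20:35 <= 11:35? ✗ → no.
kappa: start 06:15 <= 16:35? ✓; end 06:25 <= 11:35? ✓ → yes.
lambda: start 18:30 <= 16:35? ✗; end 20:35 <= 11:35? ✗ → no.
mu: start 20:10 <= 16:35? ✗; end 23:00 <= 11:35? ✗ → no.
zeta: start 08:00 <= 16:35? ✓; end 10:10 <= 11:35? ✓ → yes.
Result: beta, kappa, zeta.

beta, kappa, zeta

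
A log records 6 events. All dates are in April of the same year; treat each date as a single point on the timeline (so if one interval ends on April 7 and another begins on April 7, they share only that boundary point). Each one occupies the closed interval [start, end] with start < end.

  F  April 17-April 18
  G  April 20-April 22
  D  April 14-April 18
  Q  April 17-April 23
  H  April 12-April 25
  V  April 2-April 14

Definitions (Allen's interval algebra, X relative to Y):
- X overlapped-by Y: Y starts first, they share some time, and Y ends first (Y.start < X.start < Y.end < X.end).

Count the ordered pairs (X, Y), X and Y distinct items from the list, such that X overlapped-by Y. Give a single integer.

Checking all 30 ordered pairs for relation 'overlapped-by'; matching pairs in alphabetical order:
(H, V): H overlapped-by V ✓
(Q, D): Q overlapped-by D ✓
Count: 2.

2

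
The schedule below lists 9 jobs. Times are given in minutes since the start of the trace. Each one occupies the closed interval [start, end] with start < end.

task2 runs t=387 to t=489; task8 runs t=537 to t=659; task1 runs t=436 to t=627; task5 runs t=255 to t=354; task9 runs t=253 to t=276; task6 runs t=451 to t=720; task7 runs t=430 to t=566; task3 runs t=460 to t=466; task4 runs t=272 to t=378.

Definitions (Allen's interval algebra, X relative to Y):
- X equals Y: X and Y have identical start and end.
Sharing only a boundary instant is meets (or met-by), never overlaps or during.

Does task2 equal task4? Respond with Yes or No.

No

task2 = [t=387, t=489], task4 = [t=272, t=378].
Actual relation of task2 to task4: after.
Asked whether 'equals' holds → No.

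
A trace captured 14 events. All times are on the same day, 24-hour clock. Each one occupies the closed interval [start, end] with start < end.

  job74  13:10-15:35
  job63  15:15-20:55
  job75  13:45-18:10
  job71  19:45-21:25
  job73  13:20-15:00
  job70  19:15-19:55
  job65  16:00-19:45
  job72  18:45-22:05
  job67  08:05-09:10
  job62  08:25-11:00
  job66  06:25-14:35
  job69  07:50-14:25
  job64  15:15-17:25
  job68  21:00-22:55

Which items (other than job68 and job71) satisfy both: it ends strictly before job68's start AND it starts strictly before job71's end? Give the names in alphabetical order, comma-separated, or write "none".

Conditions: its end is strictly before job68's start (X.end < 21:00) AND its start is strictly before job71's end (X.start < 21:25).
job62: end 11:00 < 21:00? ✓; start 08:25 < 21:25? ✓ → yes.
job63: end 20:55 < 21:00? ✓; start 15:15 < 21:25? ✓ → yes.
job64: end 17:25 < 21:00? ✓; start 15:15 < 21:25? ✓ → yes.
job65: end 19:45 < 21:00? ✓; start 16:00 < 21:25? ✓ → yes.
job66: end 14:35 < 21:00? ✓; start 06:25 < 21:25? ✓ → yes.
job67: end 09:10 < 21:00? ✓; start 08:05 < 21:25? ✓ → yes.
job69: end 14:25 < 21:00? ✓; start 07:50 < 21:25? ✓ → yes.
job70: end 19:55 < 21:00? ✓; start 19:15 < 21:25? ✓ → yes.
job72: end 22:05 < 21:00? ✗; start 18:45 < 21:25? ✓ → no.
job73: end 15:00 < 21:00? ✓; start 13:20 < 21:25? ✓ → yes.
job74: end 15:35 < 21:00? ✓; start 13:10 < 21:25? ✓ → yes.
job75: end 18:10 < 21:00? ✓; start 13:45 < 21:25? ✓ → yes.
Result: job62, job63, job64, job65, job66, job67, job69, job70, job73, job74, job75.

job62, job63, job64, job65, job66, job67, job69, job70, job73, job74, job75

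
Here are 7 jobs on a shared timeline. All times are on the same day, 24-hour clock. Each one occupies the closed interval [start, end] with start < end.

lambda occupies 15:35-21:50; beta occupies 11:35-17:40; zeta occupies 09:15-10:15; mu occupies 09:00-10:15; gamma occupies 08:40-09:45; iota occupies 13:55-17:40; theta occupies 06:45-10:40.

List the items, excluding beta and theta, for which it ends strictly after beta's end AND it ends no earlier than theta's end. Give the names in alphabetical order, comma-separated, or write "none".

lambda

Conditions: its end is strictly after beta's end (X.end > 17:40) AND its end is no earlier than theta's end (X.end >= 10:40).
gamma: end 09:45 > 17:40? ✗; end 09:45 >= 10:40? ✗ → no.
iota: end 17:40 > 17:40? ✗; end 17:40 >= 10:40? ✓ → no.
lambda: end 21:50 > 17:40? ✓; end 21:50 >= 10:40? ✓ → yes.
mu: end 10:15 > 17:40? ✗; end 10:15 >= 10:40? ✗ → no.
zeta: end 10:15 > 17:40? ✗; end 10:15 >= 10:40? ✗ → no.
Result: lambda.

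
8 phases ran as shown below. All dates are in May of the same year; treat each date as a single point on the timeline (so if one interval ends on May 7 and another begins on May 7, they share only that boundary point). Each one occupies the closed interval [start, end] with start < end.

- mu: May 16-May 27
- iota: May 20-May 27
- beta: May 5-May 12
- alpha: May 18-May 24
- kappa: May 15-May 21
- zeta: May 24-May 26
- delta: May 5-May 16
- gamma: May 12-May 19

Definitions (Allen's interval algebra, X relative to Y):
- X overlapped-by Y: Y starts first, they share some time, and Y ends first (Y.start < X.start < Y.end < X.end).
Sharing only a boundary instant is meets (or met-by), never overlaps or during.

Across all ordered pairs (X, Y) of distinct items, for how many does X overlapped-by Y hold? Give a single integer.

Checking all 56 ordered pairs for relation 'overlapped-by'; matching pairs in alphabetical order:
(alpha, gamma): alpha overlapped-by gamma ✓
(alpha, kappa): alpha overlapped-by kappa ✓
(gamma, delta): gamma overlapped-by delta ✓
(iota, alpha): iota overlapped-by alpha ✓
(iota, kappa): iota overlapped-by kappa ✓
(kappa, delta): kappa overlapped-by delta ✓
(kappa, gamma): kappa overlapped-by gamma ✓
(mu, gamma): mu overlapped-by gamma ✓
(mu, kappa): mu overlapped-by kappa ✓
Count: 9.

9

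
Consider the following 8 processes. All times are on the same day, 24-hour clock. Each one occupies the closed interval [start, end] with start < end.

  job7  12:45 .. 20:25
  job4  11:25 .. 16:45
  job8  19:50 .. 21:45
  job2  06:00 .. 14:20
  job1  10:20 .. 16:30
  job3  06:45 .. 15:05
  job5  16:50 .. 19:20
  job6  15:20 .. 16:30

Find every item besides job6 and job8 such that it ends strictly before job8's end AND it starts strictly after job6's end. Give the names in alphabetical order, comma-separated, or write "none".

job5

Conditions: its end is strictly before job8's end (X.end < 21:45) AND its start is strictly after job6's end (X.start > 16:30).
job1: end 16:30 < 21:45? ✓; start 10:20 > 16:30? ✗ → no.
job2: end 14:20 < 21:45? ✓; start 06:00 > 16:30? ✗ → no.
job3: end 15:05 < 21:45? ✓; start 06:45 > 16:30? ✗ → no.
job4: end 16:45 < 21:45? ✓; start 11:25 > 16:30? ✗ → no.
job5: end 19:20 < 21:45? ✓; start 16:50 > 16:30? ✓ → yes.
job7: end 20:25 < 21:45? ✓; start 12:45 > 16:30? ✗ → no.
Result: job5.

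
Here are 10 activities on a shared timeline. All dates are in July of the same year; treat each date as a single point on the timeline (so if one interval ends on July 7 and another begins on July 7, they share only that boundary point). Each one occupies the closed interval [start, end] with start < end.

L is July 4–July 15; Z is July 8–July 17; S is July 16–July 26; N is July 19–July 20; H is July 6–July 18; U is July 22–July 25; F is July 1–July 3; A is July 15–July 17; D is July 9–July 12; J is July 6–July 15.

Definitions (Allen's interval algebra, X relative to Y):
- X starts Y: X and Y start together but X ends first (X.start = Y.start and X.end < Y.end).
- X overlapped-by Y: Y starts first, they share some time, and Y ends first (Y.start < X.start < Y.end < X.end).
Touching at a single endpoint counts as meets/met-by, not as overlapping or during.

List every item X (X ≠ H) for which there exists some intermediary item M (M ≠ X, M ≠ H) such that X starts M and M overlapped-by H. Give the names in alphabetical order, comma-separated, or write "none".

Target H = [July 6, July 18].
Intermediaries M with M overlapped-by H: S.
Via S — items with X starts S: none.
Union: none.

none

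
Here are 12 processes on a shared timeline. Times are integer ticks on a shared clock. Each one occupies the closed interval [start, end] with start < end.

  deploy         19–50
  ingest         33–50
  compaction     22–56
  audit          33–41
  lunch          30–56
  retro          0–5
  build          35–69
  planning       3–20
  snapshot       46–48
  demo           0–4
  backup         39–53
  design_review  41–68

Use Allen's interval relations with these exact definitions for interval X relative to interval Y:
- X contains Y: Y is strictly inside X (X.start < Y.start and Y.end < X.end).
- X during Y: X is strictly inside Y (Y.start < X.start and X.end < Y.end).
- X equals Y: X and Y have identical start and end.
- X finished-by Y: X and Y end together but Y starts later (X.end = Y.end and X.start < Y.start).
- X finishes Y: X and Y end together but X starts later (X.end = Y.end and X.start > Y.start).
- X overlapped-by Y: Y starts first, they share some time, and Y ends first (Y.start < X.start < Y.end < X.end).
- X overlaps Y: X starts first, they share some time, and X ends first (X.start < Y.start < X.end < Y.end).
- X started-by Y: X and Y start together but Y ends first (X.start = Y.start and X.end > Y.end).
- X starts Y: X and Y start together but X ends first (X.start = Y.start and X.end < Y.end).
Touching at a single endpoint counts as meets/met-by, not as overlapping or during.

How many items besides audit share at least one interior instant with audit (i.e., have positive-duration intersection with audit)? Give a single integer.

Target audit = [33, 41].
backup [39, 53] → overlapped-by → counts.
build [35, 69] → overlapped-by → counts.
compaction [22, 56] → contains → counts.
demo [0, 4] → before → no.
deploy [19, 50] → contains → counts.
design_review [41, 68] → met-by → no.
ingest [33, 50] → started-by → counts.
lunch [30, 56] → contains → counts.
planning [3, 20] → before → no.
retro [0, 5] → before → no.
snapshot [46, 48] → after → no.
Total: 6.

6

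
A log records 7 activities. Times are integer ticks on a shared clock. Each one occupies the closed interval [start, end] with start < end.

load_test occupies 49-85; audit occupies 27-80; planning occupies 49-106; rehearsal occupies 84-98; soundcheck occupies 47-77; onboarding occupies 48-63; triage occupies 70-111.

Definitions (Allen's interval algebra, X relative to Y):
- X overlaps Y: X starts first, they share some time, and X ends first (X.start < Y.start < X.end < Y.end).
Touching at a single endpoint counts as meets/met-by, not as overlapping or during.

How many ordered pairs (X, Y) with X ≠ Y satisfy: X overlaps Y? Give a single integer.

Checking all 42 ordered pairs for relation 'overlaps'; matching pairs in alphabetical order:
(audit, load_test): audit overlaps load_test ✓
(audit, planning): audit overlaps planning ✓
(audit, triage): audit overlaps triage ✓
(load_test, rehearsal): load_test overlaps rehearsal ✓
(load_test, triage): load_test overlaps triage ✓
(onboarding, load_test): onboarding overlaps load_test ✓
(onboarding, planning): onboarding overlaps planning ✓
(planning, triage): planning overlaps triage ✓
(soundcheck, load_test): soundcheck overlaps load_test ✓
(soundcheck, planning): soundcheck overlaps planning ✓
(soundcheck, triage): soundcheck overlaps triage ✓
Count: 11.

11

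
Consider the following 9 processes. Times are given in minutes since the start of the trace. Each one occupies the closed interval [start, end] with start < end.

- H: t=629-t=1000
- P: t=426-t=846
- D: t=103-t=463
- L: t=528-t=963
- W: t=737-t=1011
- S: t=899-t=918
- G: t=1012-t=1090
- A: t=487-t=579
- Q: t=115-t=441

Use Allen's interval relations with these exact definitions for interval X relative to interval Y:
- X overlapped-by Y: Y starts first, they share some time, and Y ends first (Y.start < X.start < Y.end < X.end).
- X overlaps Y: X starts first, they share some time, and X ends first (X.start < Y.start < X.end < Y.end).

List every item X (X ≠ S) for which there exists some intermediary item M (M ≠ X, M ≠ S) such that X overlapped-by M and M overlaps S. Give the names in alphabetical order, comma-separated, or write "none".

Target S = [t=899, t=918].
Intermediaries M with M overlaps S: none.
Union: none.

none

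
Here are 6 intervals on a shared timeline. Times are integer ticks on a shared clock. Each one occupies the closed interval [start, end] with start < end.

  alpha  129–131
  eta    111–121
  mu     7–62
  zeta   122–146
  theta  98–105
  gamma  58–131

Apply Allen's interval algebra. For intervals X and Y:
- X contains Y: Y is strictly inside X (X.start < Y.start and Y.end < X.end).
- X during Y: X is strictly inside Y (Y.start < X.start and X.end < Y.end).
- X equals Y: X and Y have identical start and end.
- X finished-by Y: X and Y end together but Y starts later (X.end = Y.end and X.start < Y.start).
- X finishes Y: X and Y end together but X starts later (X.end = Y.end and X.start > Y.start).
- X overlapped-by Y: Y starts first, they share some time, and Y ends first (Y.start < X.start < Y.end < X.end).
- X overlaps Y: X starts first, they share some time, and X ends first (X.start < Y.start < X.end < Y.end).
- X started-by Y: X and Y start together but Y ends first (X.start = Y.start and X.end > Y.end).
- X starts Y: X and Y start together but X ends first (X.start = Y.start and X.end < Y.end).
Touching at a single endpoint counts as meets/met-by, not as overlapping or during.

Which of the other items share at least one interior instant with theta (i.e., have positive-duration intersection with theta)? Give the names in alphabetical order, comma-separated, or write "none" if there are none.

Target theta = [98, 105].
alpha [129, 131] → after → no.
eta [111, 121] → after → no.
gamma [58, 131] → contains → yes.
mu [7, 62] → before → no.
zeta [122, 146] → after → no.
Result: gamma.

gamma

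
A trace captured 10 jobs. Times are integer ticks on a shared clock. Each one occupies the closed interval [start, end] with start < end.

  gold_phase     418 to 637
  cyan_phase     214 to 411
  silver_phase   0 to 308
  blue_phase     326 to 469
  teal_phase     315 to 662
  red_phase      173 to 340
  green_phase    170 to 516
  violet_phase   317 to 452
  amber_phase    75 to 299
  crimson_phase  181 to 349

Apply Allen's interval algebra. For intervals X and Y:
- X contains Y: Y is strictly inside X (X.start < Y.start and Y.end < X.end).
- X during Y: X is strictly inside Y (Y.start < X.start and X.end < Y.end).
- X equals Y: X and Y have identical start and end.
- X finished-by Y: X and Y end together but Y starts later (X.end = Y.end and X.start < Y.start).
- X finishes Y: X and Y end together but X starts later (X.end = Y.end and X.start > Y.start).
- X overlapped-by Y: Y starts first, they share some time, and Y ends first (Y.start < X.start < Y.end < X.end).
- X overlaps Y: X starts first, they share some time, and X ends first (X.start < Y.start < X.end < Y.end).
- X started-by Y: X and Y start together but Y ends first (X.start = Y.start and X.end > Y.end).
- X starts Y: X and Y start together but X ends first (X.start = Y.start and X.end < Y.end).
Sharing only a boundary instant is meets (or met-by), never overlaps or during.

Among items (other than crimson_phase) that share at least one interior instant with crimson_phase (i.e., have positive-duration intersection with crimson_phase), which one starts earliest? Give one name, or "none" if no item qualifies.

Target crimson_phase = [181, 349].
amber_phase [75, 299] → overlaps → candidate.
blue_phase [326, 469] → overlapped-by → candidate.
cyan_phase [214, 411] → overlapped-by → candidate.
gold_phase [418, 637] → after → excluded.
green_phase [170, 516] → contains → candidate.
red_phase [173, 340] → overlaps → candidate.
silver_phase [0, 308] → overlaps → candidate.
teal_phase [315, 662] → overlapped-by → candidate.
violet_phase [317, 452] → overlapped-by → candidate.
Among candidates, earliest start is 0 → silver_phase.

silver_phase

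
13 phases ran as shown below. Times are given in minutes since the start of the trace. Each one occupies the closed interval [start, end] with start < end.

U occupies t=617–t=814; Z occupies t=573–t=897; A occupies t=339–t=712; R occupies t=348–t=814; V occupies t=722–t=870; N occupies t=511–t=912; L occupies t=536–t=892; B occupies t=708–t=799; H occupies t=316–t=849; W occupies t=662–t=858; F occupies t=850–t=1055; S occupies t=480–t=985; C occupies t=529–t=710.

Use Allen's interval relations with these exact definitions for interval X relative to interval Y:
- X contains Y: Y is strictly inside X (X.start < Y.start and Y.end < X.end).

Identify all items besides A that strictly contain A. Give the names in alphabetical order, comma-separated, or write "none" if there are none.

Target A = [t=339, t=712].
B [t=708, t=799] → overlapped-by → no.
C [t=529, t=710] → during → no.
F [t=850, t=1055] → after → no.
H [t=316, t=849] → contains → yes.
L [t=536, t=892] → overlapped-by → no.
N [t=511, t=912] → overlapped-by → no.
R [t=348, t=814] → overlapped-by → no.
S [t=480, t=985] → overlapped-by → no.
U [t=617, t=814] → overlapped-by → no.
V [t=722, t=870] → after → no.
W [t=662, t=858] → overlapped-by → no.
Z [t=573, t=897] → overlapped-by → no.
Result: H.

H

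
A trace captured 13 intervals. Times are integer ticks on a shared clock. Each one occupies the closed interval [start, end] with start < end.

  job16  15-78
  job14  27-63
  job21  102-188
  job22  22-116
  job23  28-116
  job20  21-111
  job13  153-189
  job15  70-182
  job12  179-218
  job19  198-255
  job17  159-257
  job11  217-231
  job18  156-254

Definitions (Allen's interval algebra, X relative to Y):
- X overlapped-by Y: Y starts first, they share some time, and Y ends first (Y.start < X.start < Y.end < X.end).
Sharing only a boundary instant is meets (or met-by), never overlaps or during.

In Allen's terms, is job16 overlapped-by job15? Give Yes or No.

job16 = [15, 78], job15 = [70, 182].
Actual relation of job16 to job15: overlaps.
Asked whether 'overlapped-by' holds → No.

No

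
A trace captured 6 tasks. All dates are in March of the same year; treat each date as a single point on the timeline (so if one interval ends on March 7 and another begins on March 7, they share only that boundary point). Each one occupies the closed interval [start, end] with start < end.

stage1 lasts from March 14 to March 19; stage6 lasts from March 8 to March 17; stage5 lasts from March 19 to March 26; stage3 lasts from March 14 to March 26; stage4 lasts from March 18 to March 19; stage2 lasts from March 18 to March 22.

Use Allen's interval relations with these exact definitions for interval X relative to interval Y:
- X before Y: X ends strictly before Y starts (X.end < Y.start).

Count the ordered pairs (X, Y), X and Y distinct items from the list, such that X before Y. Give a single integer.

Checking all 30 ordered pairs for relation 'before'; matching pairs in alphabetical order:
(stage6, stage2): stage6 before stage2 ✓
(stage6, stage4): stage6 before stage4 ✓
(stage6, stage5): stage6 before stage5 ✓
Count: 3.

3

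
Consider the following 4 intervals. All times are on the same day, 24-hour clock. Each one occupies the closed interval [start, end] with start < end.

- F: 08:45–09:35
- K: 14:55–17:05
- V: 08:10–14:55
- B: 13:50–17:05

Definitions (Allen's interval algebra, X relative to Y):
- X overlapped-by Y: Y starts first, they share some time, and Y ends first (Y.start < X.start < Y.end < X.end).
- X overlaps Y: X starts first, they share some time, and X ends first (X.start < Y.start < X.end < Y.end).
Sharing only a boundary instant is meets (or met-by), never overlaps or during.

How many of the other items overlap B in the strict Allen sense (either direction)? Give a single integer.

Target B = [13:50, 17:05].
F [08:45, 09:35] → before → no.
K [14:55, 17:05] → finishes → no.
V [08:10, 14:55] → overlaps → counts.
Total: 1.

1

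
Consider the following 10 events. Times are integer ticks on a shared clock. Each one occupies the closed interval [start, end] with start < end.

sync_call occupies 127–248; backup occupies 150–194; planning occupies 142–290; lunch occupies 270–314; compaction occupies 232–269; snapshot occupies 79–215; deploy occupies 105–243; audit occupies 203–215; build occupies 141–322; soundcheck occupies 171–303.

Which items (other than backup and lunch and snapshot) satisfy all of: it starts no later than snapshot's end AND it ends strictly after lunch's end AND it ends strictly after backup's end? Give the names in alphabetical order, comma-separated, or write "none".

build

Conditions: its start is no later than snapshot's end (X.start <= 215) AND its end is strictly after lunch's end (X.end > 314) AND its end is strictly after backup's end (X.end > 194).
audit: start 203 <= 215? ✓; end 215 > 314? ✗; end 215 > 194? ✓ → no.
build: start 141 <= 215? ✓; end 322 > 314? ✓; end 322 > 194? ✓ → yes.
compaction: start 232 <= 215? ✗; end 269 > 314? ✗; end 269 > 194? ✓ → no.
deploy: start 105 <= 215? ✓; end 243 > 314? ✗; end 243 > 194? ✓ → no.
planning: start 142 <= 215? ✓; end 290 > 314? ✗; end 290 > 194? ✓ → no.
soundcheck: start 171 <= 215? ✓; end 303 > 314? ✗; end 303 > 194? ✓ → no.
sync_call: start 127 <= 215? ✓; end 248 > 314? ✗; end 248 > 194? ✓ → no.
Result: build.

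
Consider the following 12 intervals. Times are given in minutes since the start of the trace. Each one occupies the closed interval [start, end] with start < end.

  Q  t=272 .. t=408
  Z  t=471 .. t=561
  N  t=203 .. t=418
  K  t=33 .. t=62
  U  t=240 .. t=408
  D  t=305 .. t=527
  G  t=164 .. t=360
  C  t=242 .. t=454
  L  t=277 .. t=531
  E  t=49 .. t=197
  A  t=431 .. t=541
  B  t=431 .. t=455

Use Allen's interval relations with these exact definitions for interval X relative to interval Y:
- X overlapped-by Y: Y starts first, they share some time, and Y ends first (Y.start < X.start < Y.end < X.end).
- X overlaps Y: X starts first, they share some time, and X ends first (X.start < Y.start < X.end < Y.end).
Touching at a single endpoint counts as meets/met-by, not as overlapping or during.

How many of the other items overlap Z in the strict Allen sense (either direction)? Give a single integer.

Target Z = [t=471, t=561].
A [t=431, t=541] → overlaps → counts.
B [t=431, t=455] → before → no.
C [t=242, t=454] → before → no.
D [t=305, t=527] → overlaps → counts.
E [t=49, t=197] → before → no.
G [t=164, t=360] → before → no.
K [t=33, t=62] → before → no.
L [t=277, t=531] → overlaps → counts.
N [t=203, t=418] → before → no.
Q [t=272, t=408] → before → no.
U [t=240, t=408] → before → no.
Total: 3.

3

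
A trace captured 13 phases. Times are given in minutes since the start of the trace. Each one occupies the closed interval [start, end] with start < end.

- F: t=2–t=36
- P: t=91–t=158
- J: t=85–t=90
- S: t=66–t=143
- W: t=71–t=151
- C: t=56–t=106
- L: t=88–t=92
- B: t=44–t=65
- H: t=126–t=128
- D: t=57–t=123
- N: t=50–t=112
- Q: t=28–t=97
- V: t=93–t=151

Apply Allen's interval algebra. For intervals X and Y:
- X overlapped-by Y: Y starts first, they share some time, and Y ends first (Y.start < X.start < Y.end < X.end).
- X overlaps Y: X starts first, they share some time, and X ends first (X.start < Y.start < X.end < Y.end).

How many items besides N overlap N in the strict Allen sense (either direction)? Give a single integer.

7

Target N = [t=50, t=112].
B [t=44, t=65] → overlaps → counts.
C [t=56, t=106] → during → no.
D [t=57, t=123] → overlapped-by → counts.
F [t=2, t=36] → before → no.
H [t=126, t=128] → after → no.
J [t=85, t=90] → during → no.
L [t=88, t=92] → during → no.
P [t=91, t=158] → overlapped-by → counts.
Q [t=28, t=97] → overlaps → counts.
S [t=66, t=143] → overlapped-by → counts.
V [t=93, t=151] → overlapped-by → counts.
W [t=71, t=151] → overlapped-by → counts.
Total: 7.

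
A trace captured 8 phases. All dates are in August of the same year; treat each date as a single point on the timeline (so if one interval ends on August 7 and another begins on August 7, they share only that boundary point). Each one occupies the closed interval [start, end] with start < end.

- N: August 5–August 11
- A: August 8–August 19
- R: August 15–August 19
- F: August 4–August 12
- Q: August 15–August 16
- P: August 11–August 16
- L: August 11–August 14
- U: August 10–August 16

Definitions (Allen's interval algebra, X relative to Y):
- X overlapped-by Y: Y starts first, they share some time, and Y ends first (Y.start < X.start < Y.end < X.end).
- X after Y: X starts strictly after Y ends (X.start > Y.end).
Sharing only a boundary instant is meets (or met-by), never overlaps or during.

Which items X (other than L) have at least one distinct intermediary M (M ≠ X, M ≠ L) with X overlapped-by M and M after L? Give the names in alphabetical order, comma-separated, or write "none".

Target L = [August 11, August 14].
Intermediaries M with M after L: Q, R.
Via Q — items with X overlapped-by Q: none.
Via R — items with X overlapped-by R: none.
Union: none.

none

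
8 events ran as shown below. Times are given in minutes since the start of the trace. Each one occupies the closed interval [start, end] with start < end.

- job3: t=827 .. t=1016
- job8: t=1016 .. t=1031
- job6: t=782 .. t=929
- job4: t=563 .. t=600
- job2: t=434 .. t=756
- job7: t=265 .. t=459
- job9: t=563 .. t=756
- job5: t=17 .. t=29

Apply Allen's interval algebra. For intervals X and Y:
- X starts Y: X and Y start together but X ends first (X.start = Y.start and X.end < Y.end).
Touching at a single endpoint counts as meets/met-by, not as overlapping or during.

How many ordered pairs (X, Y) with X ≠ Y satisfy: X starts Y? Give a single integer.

Checking all 56 ordered pairs for relation 'starts'; matching pairs in alphabetical order:
(job4, job9): job4 starts job9 ✓
Count: 1.

1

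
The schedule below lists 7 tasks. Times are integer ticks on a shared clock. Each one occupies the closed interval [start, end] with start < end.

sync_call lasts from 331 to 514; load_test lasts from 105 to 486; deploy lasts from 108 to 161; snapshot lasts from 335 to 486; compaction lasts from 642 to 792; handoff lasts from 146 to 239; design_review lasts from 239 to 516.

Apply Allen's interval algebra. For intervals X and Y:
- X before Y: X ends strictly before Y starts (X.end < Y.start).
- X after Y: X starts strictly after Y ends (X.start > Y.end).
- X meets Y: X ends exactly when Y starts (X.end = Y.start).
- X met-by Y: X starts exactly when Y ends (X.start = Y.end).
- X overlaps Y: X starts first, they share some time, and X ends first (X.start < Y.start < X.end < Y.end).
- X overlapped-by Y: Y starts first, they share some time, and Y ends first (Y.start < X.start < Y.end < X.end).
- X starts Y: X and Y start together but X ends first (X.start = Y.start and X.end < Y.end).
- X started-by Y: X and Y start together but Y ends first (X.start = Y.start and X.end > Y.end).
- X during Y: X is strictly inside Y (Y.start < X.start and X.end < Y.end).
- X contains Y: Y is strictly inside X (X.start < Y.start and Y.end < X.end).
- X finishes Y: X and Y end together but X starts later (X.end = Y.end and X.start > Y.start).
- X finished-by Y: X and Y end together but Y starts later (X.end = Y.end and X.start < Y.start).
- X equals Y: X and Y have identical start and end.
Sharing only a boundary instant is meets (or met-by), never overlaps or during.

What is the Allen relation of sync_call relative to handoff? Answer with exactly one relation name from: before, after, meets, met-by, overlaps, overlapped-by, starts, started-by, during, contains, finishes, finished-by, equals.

after

sync_call = [331, 514]; handoff = [146, 239].
Compare endpoints: sync_call.start > handoff.start, sync_call.start > handoff.end, sync_call.end > handoff.start, sync_call.end > handoff.end.
That pattern is 'after'.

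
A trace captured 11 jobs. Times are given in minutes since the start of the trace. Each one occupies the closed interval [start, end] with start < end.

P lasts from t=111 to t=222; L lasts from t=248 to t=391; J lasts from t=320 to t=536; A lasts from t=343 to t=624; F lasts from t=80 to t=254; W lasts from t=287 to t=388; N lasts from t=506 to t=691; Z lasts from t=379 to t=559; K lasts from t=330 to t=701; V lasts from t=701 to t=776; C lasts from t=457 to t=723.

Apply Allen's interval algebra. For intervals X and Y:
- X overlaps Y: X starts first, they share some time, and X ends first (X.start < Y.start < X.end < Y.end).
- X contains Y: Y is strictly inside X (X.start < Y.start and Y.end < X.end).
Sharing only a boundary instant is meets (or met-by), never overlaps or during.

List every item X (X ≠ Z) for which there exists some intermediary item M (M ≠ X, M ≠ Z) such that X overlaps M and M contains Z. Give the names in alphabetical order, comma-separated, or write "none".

J, L, W

Target Z = [t=379, t=559].
Intermediaries M with M contains Z: A, K.
Via A — items with X overlaps A: J, L, W.
Via K — items with X overlaps K: J, L, W.
Union: J, L, W.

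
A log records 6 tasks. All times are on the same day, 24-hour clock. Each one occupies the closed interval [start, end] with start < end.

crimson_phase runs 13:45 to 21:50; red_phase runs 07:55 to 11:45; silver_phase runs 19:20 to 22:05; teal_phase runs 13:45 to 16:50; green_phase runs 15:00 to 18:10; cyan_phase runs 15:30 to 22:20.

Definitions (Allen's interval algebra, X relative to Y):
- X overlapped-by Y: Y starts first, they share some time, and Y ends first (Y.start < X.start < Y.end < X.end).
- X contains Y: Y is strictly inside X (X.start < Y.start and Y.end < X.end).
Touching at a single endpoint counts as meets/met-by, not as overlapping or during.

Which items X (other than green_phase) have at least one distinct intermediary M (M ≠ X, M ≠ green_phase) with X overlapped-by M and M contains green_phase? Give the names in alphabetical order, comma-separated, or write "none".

Target green_phase = [15:00, 18:10].
Intermediaries M with M contains green_phase: crimson_phase.
Via crimson_phase — items with X overlapped-by crimson_phase: cyan_phase, silver_phase.
Union: cyan_phase, silver_phase.

cyan_phase, silver_phase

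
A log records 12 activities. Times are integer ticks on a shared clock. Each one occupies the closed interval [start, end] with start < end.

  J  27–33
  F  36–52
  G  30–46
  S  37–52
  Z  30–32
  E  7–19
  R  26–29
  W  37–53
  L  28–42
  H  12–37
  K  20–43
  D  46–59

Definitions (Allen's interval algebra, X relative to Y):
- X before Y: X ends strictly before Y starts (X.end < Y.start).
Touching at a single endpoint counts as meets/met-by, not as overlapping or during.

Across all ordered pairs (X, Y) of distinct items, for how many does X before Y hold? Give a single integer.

Checking all 132 ordered pairs for relation 'before'; matching pairs in alphabetical order:
(E, D): E before D ✓
(E, F): E before F ✓
(E, G): E before G ✓
(E, J): E before J ✓
(E, K): E before K ✓
(E, L): E before L ✓
(E, R): E before R ✓
(E, S): E before S ✓
(E, W): E before W ✓
(E, Z): E before Z ✓
(H, D): H before D ✓
(J, D): J before D ✓
(J, F): J before F ✓
(J, S): J before S ✓
(J, W): J before W ✓
(K, D): K before D ✓
(L, D): L before D ✓
(R, D): R before D ✓
(R, F): R before F ✓
(R, G): R before G ✓
(R, S): R before S ✓
(R, W): R before W ✓
(R, Z): R before Z ✓
(Z, D): Z before D ✓
... plus 3 further pairs not listed.
Count: 27.

27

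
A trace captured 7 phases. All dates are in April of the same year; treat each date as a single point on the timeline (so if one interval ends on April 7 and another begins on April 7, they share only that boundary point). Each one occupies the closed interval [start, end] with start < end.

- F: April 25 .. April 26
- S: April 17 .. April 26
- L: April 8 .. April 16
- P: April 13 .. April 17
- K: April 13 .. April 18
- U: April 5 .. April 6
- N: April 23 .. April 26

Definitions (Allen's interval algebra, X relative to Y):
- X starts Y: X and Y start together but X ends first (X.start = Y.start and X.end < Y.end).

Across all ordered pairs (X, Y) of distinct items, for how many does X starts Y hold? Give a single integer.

Checking all 42 ordered pairs for relation 'starts'; matching pairs in alphabetical order:
(P, K): P starts K ✓
Count: 1.

1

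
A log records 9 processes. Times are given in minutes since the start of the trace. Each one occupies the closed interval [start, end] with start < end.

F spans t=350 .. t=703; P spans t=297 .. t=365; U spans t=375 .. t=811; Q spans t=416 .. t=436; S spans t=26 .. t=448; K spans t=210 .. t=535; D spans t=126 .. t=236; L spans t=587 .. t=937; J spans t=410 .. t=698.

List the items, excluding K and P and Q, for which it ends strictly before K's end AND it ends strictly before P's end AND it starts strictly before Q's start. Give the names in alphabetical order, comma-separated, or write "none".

Conditions: its end is strictly before K's end (X.end < t=535) AND its end is strictly before P's end (X.end < t=365) AND its start is strictly before Q's start (X.start < t=416).
D: end t=236 < t=535? ✓; end t=236 < t=365? ✓; start t=126 < t=416? ✓ → yes.
F: end t=703 < t=535? ✗; end t=703 < t=365? ✗; start t=350 < t=416? ✓ → no.
J: end t=698 < t=535? ✗; end t=698 < t=365? ✗; start t=410 < t=416? ✓ → no.
L: end t=937 < t=535? ✗; end t=937 < t=365? ✗; start t=587 < t=416? ✗ → no.
S: end t=448 < t=535? ✓; end t=448 < t=365? ✗; start t=26 < t=416? ✓ → no.
U: end t=811 < t=535? ✗; end t=811 < t=365? ✗; start t=375 < t=416? ✓ → no.
Result: D.

D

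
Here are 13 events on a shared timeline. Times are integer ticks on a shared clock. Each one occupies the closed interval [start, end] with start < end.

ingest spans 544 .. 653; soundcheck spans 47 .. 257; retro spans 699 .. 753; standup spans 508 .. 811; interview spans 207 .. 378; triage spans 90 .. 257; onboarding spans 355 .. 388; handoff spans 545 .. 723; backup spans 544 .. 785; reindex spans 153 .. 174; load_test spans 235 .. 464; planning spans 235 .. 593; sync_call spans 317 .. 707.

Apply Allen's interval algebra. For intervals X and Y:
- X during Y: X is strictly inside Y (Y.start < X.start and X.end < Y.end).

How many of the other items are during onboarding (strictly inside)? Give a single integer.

Target onboarding = [355, 388].
backup [544, 785] → after → no.
handoff [545, 723] → after → no.
ingest [544, 653] → after → no.
interview [207, 378] → overlaps → no.
load_test [235, 464] → contains → no.
planning [235, 593] → contains → no.
reindex [153, 174] → before → no.
retro [699, 753] → after → no.
soundcheck [47, 257] → before → no.
standup [508, 811] → after → no.
sync_call [317, 707] → contains → no.
triage [90, 257] → before → no.
Total: 0.

0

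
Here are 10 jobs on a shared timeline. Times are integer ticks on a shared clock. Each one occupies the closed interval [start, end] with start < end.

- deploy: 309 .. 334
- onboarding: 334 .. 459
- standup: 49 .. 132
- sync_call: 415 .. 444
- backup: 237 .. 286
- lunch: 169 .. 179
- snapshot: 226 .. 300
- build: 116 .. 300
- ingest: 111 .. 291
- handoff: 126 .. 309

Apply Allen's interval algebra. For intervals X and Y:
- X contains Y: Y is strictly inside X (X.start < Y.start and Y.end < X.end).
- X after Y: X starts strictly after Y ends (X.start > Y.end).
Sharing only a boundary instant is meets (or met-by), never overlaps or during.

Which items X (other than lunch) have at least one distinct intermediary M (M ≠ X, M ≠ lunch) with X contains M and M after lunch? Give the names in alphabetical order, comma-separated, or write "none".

build, handoff, ingest, onboarding, snapshot

Target lunch = [169, 179].
Intermediaries M with M after lunch: backup, deploy, onboarding, snapshot, sync_call.
Via backup — items with X contains backup: build, handoff, ingest, snapshot.
Via deploy — items with X contains deploy: none.
Via onboarding — items with X contains onboarding: none.
Via snapshot — items with X contains snapshot: handoff.
Via sync_call — items with X contains sync_call: onboarding.
Union: build, handoff, ingest, onboarding, snapshot.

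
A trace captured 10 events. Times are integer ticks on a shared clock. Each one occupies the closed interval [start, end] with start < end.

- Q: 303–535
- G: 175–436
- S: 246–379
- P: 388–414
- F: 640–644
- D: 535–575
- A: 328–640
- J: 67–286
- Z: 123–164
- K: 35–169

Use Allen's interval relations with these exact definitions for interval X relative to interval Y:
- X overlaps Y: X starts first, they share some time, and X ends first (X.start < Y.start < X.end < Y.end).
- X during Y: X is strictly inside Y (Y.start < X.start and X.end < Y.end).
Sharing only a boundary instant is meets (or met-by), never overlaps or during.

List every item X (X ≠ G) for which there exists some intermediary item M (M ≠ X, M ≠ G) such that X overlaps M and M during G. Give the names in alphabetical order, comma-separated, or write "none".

J

Target G = [175, 436].
Intermediaries M with M during G: P, S.
Via P — items with X overlaps P: none.
Via S — items with X overlaps S: J.
Union: J.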